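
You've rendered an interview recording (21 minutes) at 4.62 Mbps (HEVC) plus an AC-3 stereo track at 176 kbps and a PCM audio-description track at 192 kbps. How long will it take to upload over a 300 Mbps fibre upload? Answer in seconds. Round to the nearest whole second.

21 seconds

21 min = 1260 s
Audio total: 176 + 192 = 368 kbps = 0.368 Mbps.
Total bitrate: 4.988 Mbps.
File: 4.988 Mbps × 1260 s = 6284.9 Mb.
At 300 Mbps: 6284.9 / 300 = 20.9 s ≈ 20.9 seconds.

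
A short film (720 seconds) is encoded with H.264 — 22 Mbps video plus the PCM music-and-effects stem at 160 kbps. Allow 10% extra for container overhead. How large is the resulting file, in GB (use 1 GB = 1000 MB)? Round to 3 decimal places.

Audio: 160 kbps = 0.160 Mbps.
Total bitrate: 22 + 0.160 = 22.160 Mbps.
Stream data: 22.160 Mbps × 720 s = 15955.2 Mb.
With 10% container overhead: ×1.10.
17,551 Mb ÷ 8 = 2,194 MB → 2.194 GB.

2.194 GB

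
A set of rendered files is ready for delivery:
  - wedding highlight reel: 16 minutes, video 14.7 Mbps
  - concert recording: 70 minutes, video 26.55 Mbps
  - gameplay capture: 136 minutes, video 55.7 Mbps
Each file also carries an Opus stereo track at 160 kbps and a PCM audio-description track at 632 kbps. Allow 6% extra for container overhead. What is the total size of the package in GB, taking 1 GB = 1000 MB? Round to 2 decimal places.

78.27 GB

Audio total: 160 + 632 = 792 kbps = 0.792 Mbps.
wedding highlight reel: 15.492 Mbps × 960 s × 1.06 = 15764.7 Mb
concert recording: 27.342 Mbps × 4200 s × 1.06 = 121726.6 Mb
gameplay capture: 56.492 Mbps × 8160 s × 1.06 = 488633.2 Mb
Total: 626124.4 Mb = 78265.6 MB.
= 78.27 GB.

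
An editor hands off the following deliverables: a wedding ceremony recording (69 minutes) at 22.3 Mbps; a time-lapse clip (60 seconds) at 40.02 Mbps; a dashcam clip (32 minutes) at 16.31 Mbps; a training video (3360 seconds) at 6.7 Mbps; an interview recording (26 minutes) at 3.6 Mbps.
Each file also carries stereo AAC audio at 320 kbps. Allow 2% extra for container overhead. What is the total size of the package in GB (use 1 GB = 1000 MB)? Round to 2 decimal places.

20.11 GB

Audio: 320 kbps = 0.320 Mbps.
wedding ceremony recording: 22.620 Mbps × 4140 s × 1.02 = 95519.7 Mb
time-lapse clip: 40.340 Mbps × 60 s × 1.02 = 2468.8 Mb
dashcam clip: 16.630 Mbps × 1920 s × 1.02 = 32568.2 Mb
training video: 7.020 Mbps × 3360 s × 1.02 = 24058.9 Mb
interview recording: 3.920 Mbps × 1560 s × 1.02 = 6237.5 Mb
Total: 160853.2 Mb = 20106.6 MB.
= 20.11 GB.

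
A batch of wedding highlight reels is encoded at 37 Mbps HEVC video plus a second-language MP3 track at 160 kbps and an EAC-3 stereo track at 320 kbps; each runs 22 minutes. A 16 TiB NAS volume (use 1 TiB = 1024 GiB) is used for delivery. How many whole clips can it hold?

2844

22 min = 1320 s
Audio total: 160 + 320 = 480 kbps = 0.480 Mbps.
Total bitrate: 37.480 Mbps.
Per item: 37.480 Mbps × 1320 s = 49,474 Mb = 6,184 MB.
Capacity: 16 TiB = 140,737,488 Mb; 2844.70 items → 2844 complete.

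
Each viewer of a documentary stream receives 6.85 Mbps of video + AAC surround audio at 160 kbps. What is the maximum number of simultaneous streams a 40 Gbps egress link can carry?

5706

Audio: 160 kbps = 0.160 Mbps.
Per-viewer media rate: 7.010 Mbps.
40 Gbps = 40,000 Mbps; 40,000 / 7.010 = 5706.13 → 5706 viewers.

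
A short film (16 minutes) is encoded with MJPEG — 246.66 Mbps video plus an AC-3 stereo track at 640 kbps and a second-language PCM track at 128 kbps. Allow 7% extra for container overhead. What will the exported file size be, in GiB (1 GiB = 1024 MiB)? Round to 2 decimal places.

29.59 GiB

16 min = 960 s
Audio total: 640 + 128 = 768 kbps = 0.768 Mbps.
Total bitrate: 246.66 + 0.768 = 247.428 Mbps.
Stream data: 247.428 Mbps × 960 s = 237530.9 Mb.
With 7% container overhead: ×1.07.
254,158 Mb = 31,769,755,200 bytes ÷ 1,073,741,824 = 29.59 GiB.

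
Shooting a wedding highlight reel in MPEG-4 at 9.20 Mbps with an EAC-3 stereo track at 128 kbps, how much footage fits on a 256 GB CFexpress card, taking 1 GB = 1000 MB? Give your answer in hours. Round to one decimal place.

61.0 hours

Audio: 128 kbps = 0.128 Mbps.
Total bitrate: 9.20 + 0.128 = 9.328 Mbps.
Capacity: 256 GB = 2,048,000 Mb.
Recording time: 2,048,000 / 9.328 = 219,554 s ≈ 61.0 hours.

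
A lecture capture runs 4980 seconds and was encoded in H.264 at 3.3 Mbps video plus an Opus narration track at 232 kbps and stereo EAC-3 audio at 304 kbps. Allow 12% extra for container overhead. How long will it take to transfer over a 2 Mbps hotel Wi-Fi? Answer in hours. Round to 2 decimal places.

2.97 hours

Audio total: 232 + 304 = 536 kbps = 0.536 Mbps.
Total bitrate: 3.836 Mbps.
File: 3.836 Mbps × 4980 s = 19103.3 Mb.
With 12% container overhead: ×1.12. → 21395.7 Mb.
At 2 Mbps: 21395.7 / 2 = 10697.8 s ≈ 2.97 hours.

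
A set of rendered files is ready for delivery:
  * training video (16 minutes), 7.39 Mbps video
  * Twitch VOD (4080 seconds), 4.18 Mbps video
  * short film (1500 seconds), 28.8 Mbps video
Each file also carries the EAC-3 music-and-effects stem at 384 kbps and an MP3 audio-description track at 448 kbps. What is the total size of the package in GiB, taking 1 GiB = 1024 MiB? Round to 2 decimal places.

Audio total: 384 + 448 = 832 kbps = 0.832 Mbps.
training video: 8.222 Mbps × 960 s = 7893.1 Mb
Twitch VOD: 5.012 Mbps × 4080 s = 20449.0 Mb
short film: 29.632 Mbps × 1500 s = 44448.0 Mb
Total: 72790.1 Mb = 9098.8 MB.
= 8.474 GiB.

8.47 GiB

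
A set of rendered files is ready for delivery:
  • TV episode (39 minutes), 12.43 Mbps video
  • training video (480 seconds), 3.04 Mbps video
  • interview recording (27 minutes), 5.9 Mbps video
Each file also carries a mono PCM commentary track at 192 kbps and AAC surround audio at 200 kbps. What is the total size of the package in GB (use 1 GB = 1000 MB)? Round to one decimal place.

5.2 GB

Audio total: 192 + 200 = 392 kbps = 0.392 Mbps.
TV episode: 12.822 Mbps × 2340 s = 30003.5 Mb
training video: 3.432 Mbps × 480 s = 1647.4 Mb
interview recording: 6.292 Mbps × 1620 s = 10193.0 Mb
Total: 41843.9 Mb = 5230.5 MB.
= 5.230 GB.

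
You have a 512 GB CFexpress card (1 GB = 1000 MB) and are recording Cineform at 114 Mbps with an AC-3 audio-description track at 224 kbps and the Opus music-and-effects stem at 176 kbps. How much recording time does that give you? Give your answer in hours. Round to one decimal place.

9.9 hours

Audio total: 224 + 176 = 400 kbps = 0.400 Mbps.
Total bitrate: 114 + 0.400 = 114.400 Mbps.
Capacity: 512 GB = 4,096,000 Mb.
Recording time: 4,096,000 / 114.400 = 35,804 s ≈ 9.95 hours.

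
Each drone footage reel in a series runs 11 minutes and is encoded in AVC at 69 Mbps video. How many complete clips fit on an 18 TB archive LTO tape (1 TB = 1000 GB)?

11 min = 660 s
Per item: 69.000 Mbps × 660 s = 45,540 Mb = 5,692 MB.
Capacity: 18 TB = 144,000,000 Mb; 3162.06 items → 3162 complete.

3162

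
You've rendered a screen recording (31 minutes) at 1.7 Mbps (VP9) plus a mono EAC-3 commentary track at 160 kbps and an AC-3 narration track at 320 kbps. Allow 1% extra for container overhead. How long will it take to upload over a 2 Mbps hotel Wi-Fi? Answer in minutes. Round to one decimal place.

31 min = 1860 s
Audio total: 160 + 320 = 480 kbps = 0.480 Mbps.
Total bitrate: 2.180 Mbps.
File: 2.180 Mbps × 1860 s = 4054.8 Mb.
With 1% container overhead: ×1.01. → 4095.3 Mb.
At 2 Mbps: 4095.3 / 2 = 2047.7 s ≈ 34.1 minutes.

34.1 minutes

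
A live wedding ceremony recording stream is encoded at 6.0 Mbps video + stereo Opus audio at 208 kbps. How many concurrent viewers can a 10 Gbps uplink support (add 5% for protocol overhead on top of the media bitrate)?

1534

Audio: 208 kbps = 0.208 Mbps.
Per-viewer media rate: 6.208 Mbps.
On the wire with 5% overhead: 6.518 Mbps.
10 Gbps = 10,000 Mbps; 10,000 / 6.518 = 1534.12 → 1534 viewers.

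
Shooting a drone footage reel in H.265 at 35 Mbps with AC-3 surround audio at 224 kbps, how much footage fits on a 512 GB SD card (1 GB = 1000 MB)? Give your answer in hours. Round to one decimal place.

32.3 hours

Audio: 224 kbps = 0.224 Mbps.
Total bitrate: 35 + 0.224 = 35.224 Mbps.
Capacity: 512 GB = 4,096,000 Mb.
Recording time: 4,096,000 / 35.224 = 116,284 s ≈ 32.3 hours.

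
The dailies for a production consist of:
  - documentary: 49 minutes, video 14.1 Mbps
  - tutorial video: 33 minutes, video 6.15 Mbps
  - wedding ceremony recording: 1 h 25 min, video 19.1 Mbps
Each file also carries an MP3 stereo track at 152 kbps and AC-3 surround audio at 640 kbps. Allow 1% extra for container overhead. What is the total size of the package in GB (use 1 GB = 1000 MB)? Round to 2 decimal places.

Audio total: 152 + 640 = 792 kbps = 0.792 Mbps.
documentary: 14.892 Mbps × 2940 s × 1.01 = 44220.3 Mb
tutorial video: 6.942 Mbps × 1980 s × 1.01 = 13882.6 Mb
wedding ceremony recording: 19.892 Mbps × 5100 s × 1.01 = 102463.7 Mb
Total: 160566.6 Mb = 20070.8 MB.
= 20.07 GB.

20.07 GB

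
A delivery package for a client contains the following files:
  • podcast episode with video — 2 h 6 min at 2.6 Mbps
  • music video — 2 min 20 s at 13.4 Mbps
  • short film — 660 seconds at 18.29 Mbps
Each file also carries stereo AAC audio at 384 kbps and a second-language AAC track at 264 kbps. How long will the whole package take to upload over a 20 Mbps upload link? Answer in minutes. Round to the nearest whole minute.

33 minutes

Audio total: 384 + 264 = 648 kbps = 0.648 Mbps.
podcast episode with video: 3.248 Mbps × 7560 s = 24554.9 Mb
music video: 14.048 Mbps × 140 s = 1966.7 Mb
short film: 18.938 Mbps × 660 s = 12499.1 Mb
Total: 39020.7 Mb = 4877.6 MB.
At 20 Mbps: 39020.7 / 20 = 1951 s ≈ 32.5 minutes.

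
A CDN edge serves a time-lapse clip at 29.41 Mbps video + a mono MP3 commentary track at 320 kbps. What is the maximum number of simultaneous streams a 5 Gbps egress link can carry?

Audio: 320 kbps = 0.320 Mbps.
Per-viewer media rate: 29.730 Mbps.
5 Gbps = 5,000 Mbps; 5,000 / 29.730 = 168.18 → 168 viewers.

168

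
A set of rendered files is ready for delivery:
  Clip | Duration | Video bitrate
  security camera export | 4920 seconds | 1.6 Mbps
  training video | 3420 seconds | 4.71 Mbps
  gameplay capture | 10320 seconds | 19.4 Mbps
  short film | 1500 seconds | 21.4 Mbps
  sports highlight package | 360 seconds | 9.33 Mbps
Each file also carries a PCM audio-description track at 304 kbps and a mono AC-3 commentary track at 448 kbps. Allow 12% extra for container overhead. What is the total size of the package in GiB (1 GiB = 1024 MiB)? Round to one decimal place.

35.9 GiB

Audio total: 304 + 448 = 752 kbps = 0.752 Mbps.
security camera export: 2.352 Mbps × 4920 s × 1.12 = 12960.5 Mb
training video: 5.462 Mbps × 3420 s × 1.12 = 20921.6 Mb
gameplay capture: 20.152 Mbps × 10320 s × 1.12 = 232924.9 Mb
short film: 22.152 Mbps × 1500 s × 1.12 = 37215.4 Mb
sports highlight package: 10.082 Mbps × 360 s × 1.12 = 4065.1 Mb
Total: 308087.4 Mb = 38510.9 MB.
= 35.87 GiB.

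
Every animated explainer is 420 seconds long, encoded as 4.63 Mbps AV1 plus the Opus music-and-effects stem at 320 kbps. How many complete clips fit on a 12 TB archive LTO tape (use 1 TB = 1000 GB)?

Audio: 320 kbps = 0.320 Mbps.
Total bitrate: 4.950 Mbps.
Per item: 4.950 Mbps × 420 s = 2,079 Mb = 259.9 MB.
Capacity: 12 TB = 96,000,000 Mb; 46176.05 items → 46176 complete.

46176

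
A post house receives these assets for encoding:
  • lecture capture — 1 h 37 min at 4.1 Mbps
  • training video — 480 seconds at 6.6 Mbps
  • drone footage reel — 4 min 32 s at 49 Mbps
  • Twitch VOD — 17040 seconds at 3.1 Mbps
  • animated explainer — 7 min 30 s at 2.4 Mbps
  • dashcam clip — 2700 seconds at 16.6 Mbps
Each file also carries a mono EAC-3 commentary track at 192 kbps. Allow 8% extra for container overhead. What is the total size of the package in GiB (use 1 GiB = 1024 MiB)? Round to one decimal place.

Audio: 192 kbps = 0.192 Mbps.
lecture capture: 4.292 Mbps × 5820 s × 1.08 = 26977.8 Mb
training video: 6.792 Mbps × 480 s × 1.08 = 3521.0 Mb
drone footage reel: 49.192 Mbps × 272 s × 1.08 = 14450.6 Mb
Twitch VOD: 3.292 Mbps × 17040 s × 1.08 = 60583.3 Mb
animated explainer: 2.592 Mbps × 450 s × 1.08 = 1259.7 Mb
dashcam clip: 16.792 Mbps × 2700 s × 1.08 = 48965.5 Mb
Total: 155757.9 Mb = 19469.7 MB.
= 18.13 GiB.

18.1 GiB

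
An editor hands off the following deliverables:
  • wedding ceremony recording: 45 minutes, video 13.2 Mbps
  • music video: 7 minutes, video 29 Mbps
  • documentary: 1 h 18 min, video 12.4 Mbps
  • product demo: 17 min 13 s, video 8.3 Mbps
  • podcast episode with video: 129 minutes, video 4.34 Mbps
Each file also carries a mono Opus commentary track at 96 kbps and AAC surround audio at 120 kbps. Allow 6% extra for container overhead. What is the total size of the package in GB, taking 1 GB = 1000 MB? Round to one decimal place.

20.1 GB

Audio total: 96 + 120 = 216 kbps = 0.216 Mbps.
wedding ceremony recording: 13.416 Mbps × 2700 s × 1.06 = 38396.6 Mb
music video: 29.216 Mbps × 420 s × 1.06 = 13007.0 Mb
documentary: 12.616 Mbps × 4680 s × 1.06 = 62585.5 Mb
product demo: 8.516 Mbps × 1033 s × 1.06 = 9324.8 Mb
podcast episode with video: 4.556 Mbps × 7740 s × 1.06 = 37379.2 Mb
Total: 160693.1 Mb = 20086.6 MB.
= 20.09 GB.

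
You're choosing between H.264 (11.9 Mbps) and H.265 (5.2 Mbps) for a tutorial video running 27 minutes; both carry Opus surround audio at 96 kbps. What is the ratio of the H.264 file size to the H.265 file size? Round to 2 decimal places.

27 min = 1620 s
Audio: 96 kbps = 0.096 Mbps.
H.264: 11.996 Mbps × 1620 s = 19433.5 Mb = 2.429 GB.
H.265: 5.296 Mbps × 1620 s = 8579.5 Mb = 1.072 GB.
Ratio: 2.429 / 1.072 = 2.265.

2.27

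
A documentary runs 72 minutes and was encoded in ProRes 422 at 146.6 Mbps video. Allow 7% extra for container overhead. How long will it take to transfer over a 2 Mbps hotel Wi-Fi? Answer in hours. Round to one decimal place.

94.1 hours

72 min = 4320 s
File: 146.600 Mbps × 4320 s = 633312.0 Mb.
With 7% container overhead: ×1.07. → 677643.8 Mb.
At 2 Mbps: 677643.8 / 2 = 338821.9 s ≈ 94.1 hours.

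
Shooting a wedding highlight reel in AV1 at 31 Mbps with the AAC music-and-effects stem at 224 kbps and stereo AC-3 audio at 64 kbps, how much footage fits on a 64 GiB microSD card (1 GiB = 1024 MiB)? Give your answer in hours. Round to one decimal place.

Audio total: 224 + 64 = 288 kbps = 0.288 Mbps.
Total bitrate: 31 + 0.288 = 31.288 Mbps.
Capacity: 64 GiB = 549,756 Mb.
Recording time: 549,756 / 31.288 = 17,571 s ≈ 4.88 hours.

4.9 hours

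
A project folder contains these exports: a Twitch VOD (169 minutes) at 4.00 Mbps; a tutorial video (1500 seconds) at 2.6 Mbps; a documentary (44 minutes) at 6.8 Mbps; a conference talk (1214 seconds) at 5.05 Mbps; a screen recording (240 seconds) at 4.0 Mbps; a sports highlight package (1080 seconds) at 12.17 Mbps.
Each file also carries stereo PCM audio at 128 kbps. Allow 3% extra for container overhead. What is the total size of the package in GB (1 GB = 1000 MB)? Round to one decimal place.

Audio: 128 kbps = 0.128 Mbps.
Twitch VOD: 4.128 Mbps × 10140 s × 1.03 = 43113.7 Mb
tutorial video: 2.728 Mbps × 1500 s × 1.03 = 4214.8 Mb
documentary: 6.928 Mbps × 2640 s × 1.03 = 18838.6 Mb
conference talk: 5.178 Mbps × 1214 s × 1.03 = 6474.7 Mb
screen recording: 4.128 Mbps × 240 s × 1.03 = 1020.4 Mb
sports highlight package: 12.298 Mbps × 1080 s × 1.03 = 13680.3 Mb
Total: 87342.4 Mb = 10917.8 MB.
= 10.92 GB.

10.9 GB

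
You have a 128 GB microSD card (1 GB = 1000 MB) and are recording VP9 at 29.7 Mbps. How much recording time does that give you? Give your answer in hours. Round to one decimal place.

9.6 hours

Capacity: 128 GB = 1,024,000 Mb.
Recording time: 1,024,000 / 29.700 = 34,478 s ≈ 9.58 hours.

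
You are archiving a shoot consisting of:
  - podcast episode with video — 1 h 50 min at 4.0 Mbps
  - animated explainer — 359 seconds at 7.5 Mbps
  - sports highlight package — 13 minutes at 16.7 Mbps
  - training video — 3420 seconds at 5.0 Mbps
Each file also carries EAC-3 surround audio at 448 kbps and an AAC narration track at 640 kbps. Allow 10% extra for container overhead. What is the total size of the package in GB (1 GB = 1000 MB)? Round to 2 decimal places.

Audio total: 448 + 640 = 1088 kbps = 1.088 Mbps.
podcast episode with video: 5.088 Mbps × 6600 s × 1.10 = 36938.9 Mb
animated explainer: 8.588 Mbps × 359 s × 1.10 = 3391.4 Mb
sports highlight package: 17.788 Mbps × 780 s × 1.10 = 15262.1 Mb
training video: 6.088 Mbps × 3420 s × 1.10 = 22903.1 Mb
Total: 78495.4 Mb = 9811.9 MB.
= 9.812 GB.

9.81 GB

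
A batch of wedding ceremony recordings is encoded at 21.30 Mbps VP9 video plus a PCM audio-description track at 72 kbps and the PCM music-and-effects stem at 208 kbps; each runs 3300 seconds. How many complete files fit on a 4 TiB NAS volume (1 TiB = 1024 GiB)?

Audio total: 72 + 208 = 280 kbps = 0.280 Mbps.
Total bitrate: 21.580 Mbps.
Per item: 21.580 Mbps × 3300 s = 71,214 Mb = 8,902 MB.
Capacity: 4 TiB = 35,184,372 Mb; 494.07 items → 494 complete.

494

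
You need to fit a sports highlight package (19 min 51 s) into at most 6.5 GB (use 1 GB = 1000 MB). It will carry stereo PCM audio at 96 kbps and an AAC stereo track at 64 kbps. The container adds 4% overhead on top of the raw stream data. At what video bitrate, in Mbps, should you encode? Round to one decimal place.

41.8 Mbps

Budget: 6.5 GB = 52000.0 Mb.
Stream payload after overhead: 52000.0 / 1.04 = 50000.0 Mb.
19 min 51 s = 1191 s
Total bitrate budget: 50000.0 Mb / 1191 s = 41.982 Mbps.
Audio total: 96 + 64 = 160 kbps = 0.160 Mbps.
Video: 41.982 − 0.160 = 41.822 Mbps.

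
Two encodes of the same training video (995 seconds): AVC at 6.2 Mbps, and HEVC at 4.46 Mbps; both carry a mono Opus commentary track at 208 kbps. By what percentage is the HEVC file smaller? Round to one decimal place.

Audio: 208 kbps = 0.208 Mbps.
AVC: 6.408 Mbps × 995 s = 6376.0 Mb = 0.742 GiB.
HEVC: 4.668 Mbps × 995 s = 4644.7 Mb = 0.541 GiB.
Reduction: (1 − 0.541/0.742) × 100 = 27.15%.

27.2%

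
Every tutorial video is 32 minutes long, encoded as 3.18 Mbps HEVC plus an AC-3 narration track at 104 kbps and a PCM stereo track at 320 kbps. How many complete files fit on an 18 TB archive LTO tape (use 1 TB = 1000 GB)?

20810

32 min = 1920 s
Audio total: 104 + 320 = 424 kbps = 0.424 Mbps.
Total bitrate: 3.604 Mbps.
Per item: 3.604 Mbps × 1920 s = 6,920 Mb = 865.0 MB.
Capacity: 18 TB = 144,000,000 Mb; 20810.21 items → 20810 complete.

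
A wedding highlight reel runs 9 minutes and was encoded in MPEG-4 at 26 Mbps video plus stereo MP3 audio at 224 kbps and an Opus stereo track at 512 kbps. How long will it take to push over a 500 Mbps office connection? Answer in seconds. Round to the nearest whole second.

9 min = 540 s
Audio total: 224 + 512 = 736 kbps = 0.736 Mbps.
Total bitrate: 26.736 Mbps.
File: 26.736 Mbps × 540 s = 14437.4 Mb.
At 500 Mbps: 14437.4 / 500 = 28.9 s ≈ 28.9 seconds.

29 seconds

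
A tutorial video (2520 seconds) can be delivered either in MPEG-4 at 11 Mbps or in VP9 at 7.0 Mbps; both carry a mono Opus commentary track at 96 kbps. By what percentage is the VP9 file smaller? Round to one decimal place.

36.0%

Audio: 96 kbps = 0.096 Mbps.
MPEG-4: 11.096 Mbps × 2520 s = 27961.9 Mb = 3.495 GB.
VP9: 7.096 Mbps × 2520 s = 17881.9 Mb = 2.235 GB.
Reduction: (1 − 2.235/3.495) × 100 = 36.05%.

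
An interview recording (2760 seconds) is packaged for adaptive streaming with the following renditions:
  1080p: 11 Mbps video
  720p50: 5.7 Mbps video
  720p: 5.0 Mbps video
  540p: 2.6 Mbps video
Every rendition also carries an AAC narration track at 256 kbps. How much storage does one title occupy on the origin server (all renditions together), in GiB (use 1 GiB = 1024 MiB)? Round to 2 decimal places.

Audio: 256 kbps = 0.256 Mbps.
Sum of rendition bitrates: (11+0.256) + (5.7+0.256) + (5.0+0.256) + (2.6+0.256) = 25.324 Mbps.
× 2760 s = 69,894 Mb = 8,737 MB = 8.137 GiB.

8.14 GiB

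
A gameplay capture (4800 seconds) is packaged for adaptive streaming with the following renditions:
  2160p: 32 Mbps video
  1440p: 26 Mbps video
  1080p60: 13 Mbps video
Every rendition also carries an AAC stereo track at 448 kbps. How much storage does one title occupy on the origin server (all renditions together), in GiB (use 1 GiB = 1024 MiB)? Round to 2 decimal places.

40.43 GiB

Audio: 448 kbps = 0.448 Mbps.
Sum of rendition bitrates: (32+0.448) + (26+0.448) + (13+0.448) = 72.344 Mbps.
× 4800 s = 347,251 Mb = 43,406 MB = 40.43 GiB.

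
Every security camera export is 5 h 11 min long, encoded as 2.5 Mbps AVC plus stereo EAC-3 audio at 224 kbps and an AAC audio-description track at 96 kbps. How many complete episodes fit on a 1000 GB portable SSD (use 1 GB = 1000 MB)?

5 h 11 min = 311 min = 18660 s
Audio total: 224 + 96 = 320 kbps = 0.320 Mbps.
Total bitrate: 2.820 Mbps.
Per item: 2.820 Mbps × 18660 s = 52,621 Mb = 6,578 MB.
Capacity: 1000 GB = 8,000,000 Mb; 152.03 items → 152 complete.

152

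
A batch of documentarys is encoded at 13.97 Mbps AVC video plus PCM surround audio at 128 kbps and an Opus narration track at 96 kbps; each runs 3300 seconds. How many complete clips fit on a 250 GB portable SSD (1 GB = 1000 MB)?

42

Audio total: 128 + 96 = 224 kbps = 0.224 Mbps.
Total bitrate: 14.194 Mbps.
Per item: 14.194 Mbps × 3300 s = 46,840 Mb = 5,855 MB.
Capacity: 250 GB = 2,000,000 Mb; 42.70 items → 42 complete.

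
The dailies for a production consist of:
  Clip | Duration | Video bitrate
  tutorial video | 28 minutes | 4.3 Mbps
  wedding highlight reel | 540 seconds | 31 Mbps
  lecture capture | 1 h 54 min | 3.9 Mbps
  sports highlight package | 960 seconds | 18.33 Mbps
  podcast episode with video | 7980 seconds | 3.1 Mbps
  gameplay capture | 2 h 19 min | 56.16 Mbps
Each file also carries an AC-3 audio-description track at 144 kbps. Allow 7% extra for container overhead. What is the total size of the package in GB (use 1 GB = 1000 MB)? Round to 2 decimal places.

75.59 GB

Audio: 144 kbps = 0.144 Mbps.
tutorial video: 4.444 Mbps × 1680 s × 1.07 = 7988.5 Mb
wedding highlight reel: 31.144 Mbps × 540 s × 1.07 = 17995.0 Mb
lecture capture: 4.044 Mbps × 6840 s × 1.07 = 29597.2 Mb
sports highlight package: 18.474 Mbps × 960 s × 1.07 = 18976.5 Mb
podcast episode with video: 3.244 Mbps × 7980 s × 1.07 = 27699.2 Mb
gameplay capture: 56.304 Mbps × 8340 s × 1.07 = 502445.6 Mb
Total: 604702.1 Mb = 75587.8 MB.
= 75.59 GB.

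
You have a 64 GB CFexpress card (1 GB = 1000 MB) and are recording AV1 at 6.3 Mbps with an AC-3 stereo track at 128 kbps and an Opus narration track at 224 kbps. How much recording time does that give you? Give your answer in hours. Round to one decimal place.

21.4 hours

Audio total: 128 + 224 = 352 kbps = 0.352 Mbps.
Total bitrate: 6.3 + 0.352 = 6.652 Mbps.
Capacity: 64 GB = 512,000 Mb.
Recording time: 512,000 / 6.652 = 76,969 s ≈ 21.4 hours.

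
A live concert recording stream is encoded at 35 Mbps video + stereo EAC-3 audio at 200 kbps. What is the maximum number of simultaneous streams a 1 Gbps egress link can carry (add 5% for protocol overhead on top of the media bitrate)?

27

Audio: 200 kbps = 0.200 Mbps.
Per-viewer media rate: 35.200 Mbps.
On the wire with 5% overhead: 36.960 Mbps.
1 Gbps = 1,000 Mbps; 1,000 / 36.960 = 27.06 → 27 viewers.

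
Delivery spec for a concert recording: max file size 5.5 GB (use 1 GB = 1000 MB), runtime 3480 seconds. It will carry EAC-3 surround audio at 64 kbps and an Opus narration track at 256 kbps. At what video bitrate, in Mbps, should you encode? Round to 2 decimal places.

Budget: 5.5 GB = 44000.0 Mb.
Total bitrate budget: 44000.0 Mb / 3480 s = 12.644 Mbps.
Audio total: 64 + 256 = 320 kbps = 0.320 Mbps.
Video: 12.644 − 0.320 = 12.324 Mbps.

12.32 Mbps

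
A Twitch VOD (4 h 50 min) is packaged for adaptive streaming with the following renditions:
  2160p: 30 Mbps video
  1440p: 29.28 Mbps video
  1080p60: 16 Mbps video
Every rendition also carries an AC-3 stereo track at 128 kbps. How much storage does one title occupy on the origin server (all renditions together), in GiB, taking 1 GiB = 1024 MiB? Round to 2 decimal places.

153.27 GiB

4 h 50 min = 290 min = 17400 s
Audio: 128 kbps = 0.128 Mbps.
Sum of rendition bitrates: (30+0.128) + (29.28+0.128) + (16+0.128) = 75.664 Mbps.
× 17400 s = 1,316,554 Mb = 164,569 MB = 153.3 GiB.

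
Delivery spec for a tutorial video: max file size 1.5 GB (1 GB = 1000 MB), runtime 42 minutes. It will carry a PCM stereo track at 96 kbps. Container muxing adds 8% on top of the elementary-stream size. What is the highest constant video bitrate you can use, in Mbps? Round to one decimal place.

4.3 Mbps

Budget: 1.5 GB = 12000.0 Mb.
Stream payload after overhead: 12000.0 / 1.08 = 11111.1 Mb.
42 min = 2520 s
Total bitrate budget: 11111.1 Mb / 2520 s = 4.409 Mbps.
Audio: 96 kbps = 0.096 Mbps.
Video: 4.409 − 0.096 = 4.313 Mbps.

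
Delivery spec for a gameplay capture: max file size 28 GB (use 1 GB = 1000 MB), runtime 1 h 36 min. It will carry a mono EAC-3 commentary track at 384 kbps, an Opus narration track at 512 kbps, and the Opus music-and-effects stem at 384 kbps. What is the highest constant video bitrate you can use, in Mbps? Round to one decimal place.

37.6 Mbps

Budget: 28 GB = 224000.0 Mb.
1 h 36 min = 96 min = 5760 s
Total bitrate budget: 224000.0 Mb / 5760 s = 38.889 Mbps.
Audio total: 384 + 512 + 384 = 1280 kbps = 1.280 Mbps.
Video: 38.889 − 1.280 = 37.609 Mbps.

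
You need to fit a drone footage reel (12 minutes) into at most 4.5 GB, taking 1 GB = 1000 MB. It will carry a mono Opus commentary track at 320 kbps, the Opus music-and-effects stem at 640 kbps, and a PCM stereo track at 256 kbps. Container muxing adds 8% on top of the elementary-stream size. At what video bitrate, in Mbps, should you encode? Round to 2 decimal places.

Budget: 4.5 GB = 36000.0 Mb.
Stream payload after overhead: 36000.0 / 1.08 = 33333.3 Mb.
12 min = 720 s
Total bitrate budget: 33333.3 Mb / 720 s = 46.296 Mbps.
Audio total: 320 + 640 + 256 = 1216 kbps = 1.216 Mbps.
Video: 46.296 − 1.216 = 45.080 Mbps.

45.08 Mbps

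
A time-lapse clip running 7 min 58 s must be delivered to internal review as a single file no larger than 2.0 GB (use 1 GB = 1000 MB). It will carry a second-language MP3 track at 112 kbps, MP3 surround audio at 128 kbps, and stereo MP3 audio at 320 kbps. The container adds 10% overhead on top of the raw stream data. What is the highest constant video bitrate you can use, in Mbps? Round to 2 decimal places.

29.87 Mbps

Budget: 2.0 GB = 16000.0 Mb.
Stream payload after overhead: 16000.0 / 1.10 = 14545.5 Mb.
7 min 58 s = 478 s
Total bitrate budget: 14545.5 Mb / 478 s = 30.430 Mbps.
Audio total: 112 + 128 + 320 = 560 kbps = 0.560 Mbps.
Video: 30.430 − 0.560 = 29.870 Mbps.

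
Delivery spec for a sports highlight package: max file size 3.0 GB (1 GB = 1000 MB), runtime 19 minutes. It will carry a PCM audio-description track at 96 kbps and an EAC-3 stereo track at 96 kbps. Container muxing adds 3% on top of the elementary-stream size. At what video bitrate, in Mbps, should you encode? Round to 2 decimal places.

Budget: 3.0 GB = 24000.0 Mb.
Stream payload after overhead: 24000.0 / 1.03 = 23301.0 Mb.
19 min = 1140 s
Total bitrate budget: 23301.0 Mb / 1140 s = 20.439 Mbps.
Audio total: 96 + 96 = 192 kbps = 0.192 Mbps.
Video: 20.439 − 0.192 = 20.247 Mbps.

20.25 Mbps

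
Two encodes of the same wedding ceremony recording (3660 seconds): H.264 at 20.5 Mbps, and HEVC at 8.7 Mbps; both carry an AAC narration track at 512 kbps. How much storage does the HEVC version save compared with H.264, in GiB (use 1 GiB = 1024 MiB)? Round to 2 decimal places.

Audio: 512 kbps = 0.512 Mbps.
H.264: 21.012 Mbps × 3660 s = 76903.9 Mb = 8.953 GiB.
HEVC: 9.212 Mbps × 3660 s = 33715.9 Mb = 3.925 GiB.
Saving: 8.953 − 3.925 = 5.028 GiB.

5.03 GiB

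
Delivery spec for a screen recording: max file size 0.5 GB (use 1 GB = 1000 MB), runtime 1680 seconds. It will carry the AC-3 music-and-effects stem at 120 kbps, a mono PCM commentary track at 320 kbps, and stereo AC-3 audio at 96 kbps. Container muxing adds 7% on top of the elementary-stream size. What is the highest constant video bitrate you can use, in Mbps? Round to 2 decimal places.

Budget: 0.5 GB = 4000.0 Mb.
Stream payload after overhead: 4000.0 / 1.07 = 3738.3 Mb.
Total bitrate budget: 3738.3 Mb / 1680 s = 2.225 Mbps.
Audio total: 120 + 320 + 96 = 536 kbps = 0.536 Mbps.
Video: 2.225 − 0.536 = 1.689 Mbps.

1.69 Mbps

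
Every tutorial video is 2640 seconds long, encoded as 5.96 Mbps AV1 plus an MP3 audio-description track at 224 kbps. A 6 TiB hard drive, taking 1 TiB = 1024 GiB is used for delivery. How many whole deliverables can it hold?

Audio: 224 kbps = 0.224 Mbps.
Total bitrate: 6.184 Mbps.
Per item: 6.184 Mbps × 2640 s = 16,326 Mb = 2,041 MB.
Capacity: 6 TiB = 52,776,558 Mb; 3232.72 items → 3232 complete.

3232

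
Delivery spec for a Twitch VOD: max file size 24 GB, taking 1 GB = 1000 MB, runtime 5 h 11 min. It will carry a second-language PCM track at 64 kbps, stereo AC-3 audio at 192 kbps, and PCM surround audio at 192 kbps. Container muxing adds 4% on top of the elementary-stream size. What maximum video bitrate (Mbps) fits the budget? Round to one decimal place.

Budget: 24 GB = 192000.0 Mb.
Stream payload after overhead: 192000.0 / 1.04 = 184615.4 Mb.
5 h 11 min = 311 min = 18660 s
Total bitrate budget: 184615.4 Mb / 18660 s = 9.894 Mbps.
Audio total: 64 + 192 + 192 = 448 kbps = 0.448 Mbps.
Video: 9.894 − 0.448 = 9.446 Mbps.

9.4 Mbps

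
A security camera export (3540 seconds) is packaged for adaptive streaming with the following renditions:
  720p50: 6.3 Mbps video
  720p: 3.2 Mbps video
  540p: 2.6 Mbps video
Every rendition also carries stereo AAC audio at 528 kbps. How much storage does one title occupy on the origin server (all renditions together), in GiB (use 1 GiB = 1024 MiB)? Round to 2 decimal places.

5.64 GiB

Audio: 528 kbps = 0.528 Mbps.
Sum of rendition bitrates: (6.3+0.528) + (3.2+0.528) + (2.6+0.528) = 13.684 Mbps.
× 3540 s = 48,441 Mb = 6,055 MB = 5.639 GiB.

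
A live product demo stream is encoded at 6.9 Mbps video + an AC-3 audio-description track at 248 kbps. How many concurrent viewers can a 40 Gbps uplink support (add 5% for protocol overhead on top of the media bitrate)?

5329

Audio: 248 kbps = 0.248 Mbps.
Per-viewer media rate: 7.148 Mbps.
On the wire with 5% overhead: 7.505 Mbps.
40 Gbps = 40,000 Mbps; 40,000 / 7.505 = 5329.50 → 5329 viewers.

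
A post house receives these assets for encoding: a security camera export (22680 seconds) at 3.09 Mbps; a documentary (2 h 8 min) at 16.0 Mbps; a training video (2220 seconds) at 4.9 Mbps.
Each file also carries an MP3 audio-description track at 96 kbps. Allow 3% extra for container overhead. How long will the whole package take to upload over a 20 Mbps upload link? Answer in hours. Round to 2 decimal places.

Audio: 96 kbps = 0.096 Mbps.
security camera export: 3.186 Mbps × 22680 s × 1.03 = 74426.2 Mb
documentary: 16.096 Mbps × 7680 s × 1.03 = 127325.8 Mb
training video: 4.996 Mbps × 2220 s × 1.03 = 11423.9 Mb
Total: 213175.9 Mb = 26647.0 MB.
At 20 Mbps: 213175.9 / 20 = 10659 s ≈ 2.96 hours.

2.96 hours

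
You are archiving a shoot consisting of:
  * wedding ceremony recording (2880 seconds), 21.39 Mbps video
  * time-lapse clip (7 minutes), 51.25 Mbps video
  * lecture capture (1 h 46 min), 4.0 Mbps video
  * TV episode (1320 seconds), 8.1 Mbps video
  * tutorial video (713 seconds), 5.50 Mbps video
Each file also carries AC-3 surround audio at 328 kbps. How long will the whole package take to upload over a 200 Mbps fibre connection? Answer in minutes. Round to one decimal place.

Audio: 328 kbps = 0.328 Mbps.
wedding ceremony recording: 21.718 Mbps × 2880 s = 62547.8 Mb
time-lapse clip: 51.578 Mbps × 420 s = 21662.8 Mb
lecture capture: 4.328 Mbps × 6360 s = 27526.1 Mb
TV episode: 8.428 Mbps × 1320 s = 11125.0 Mb
tutorial video: 5.828 Mbps × 713 s = 4155.4 Mb
Total: 127017.0 Mb = 15877.1 MB.
At 200 Mbps: 127017.0 / 200 = 635 s ≈ 10.6 minutes.

10.6 minutes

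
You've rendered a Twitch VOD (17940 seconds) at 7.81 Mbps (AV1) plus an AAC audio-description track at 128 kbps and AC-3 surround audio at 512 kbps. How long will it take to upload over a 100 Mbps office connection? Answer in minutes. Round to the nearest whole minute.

25 minutes

Audio total: 128 + 512 = 640 kbps = 0.640 Mbps.
Total bitrate: 8.450 Mbps.
File: 8.450 Mbps × 17940 s = 151593.0 Mb.
At 100 Mbps: 151593.0 / 100 = 1515.9 s ≈ 25.3 minutes.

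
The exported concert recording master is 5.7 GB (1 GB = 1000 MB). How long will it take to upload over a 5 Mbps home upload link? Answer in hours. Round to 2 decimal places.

2.53 hours

File: 5.7 GB = 45600.0 Mb.
At 5 Mbps: 45600.0 / 5 = 9120.0 s ≈ 2.53 hours.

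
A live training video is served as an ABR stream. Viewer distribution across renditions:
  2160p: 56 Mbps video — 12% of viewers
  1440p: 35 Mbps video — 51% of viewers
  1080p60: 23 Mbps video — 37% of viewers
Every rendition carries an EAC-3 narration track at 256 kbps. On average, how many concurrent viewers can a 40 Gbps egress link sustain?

1199

Audio: 256 kbps = 0.256 Mbps.
Average per-viewer bitrate: 0.12×56.256 + 0.51×35.256 + 0.37×23.256 = 33.336 Mbps.
40 Gbps = 40,000 Mbps; 40,000 / 33.336 = 1199.90 → 1199.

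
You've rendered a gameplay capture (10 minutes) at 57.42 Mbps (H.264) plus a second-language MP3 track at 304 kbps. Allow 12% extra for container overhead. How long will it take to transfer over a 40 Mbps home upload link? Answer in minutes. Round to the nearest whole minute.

16 minutes

10 min = 600 s
Audio: 304 kbps = 0.304 Mbps.
Total bitrate: 57.724 Mbps.
File: 57.724 Mbps × 600 s = 34634.4 Mb.
With 12% container overhead: ×1.12. → 38790.5 Mb.
At 40 Mbps: 38790.5 / 40 = 969.8 s ≈ 16.2 minutes.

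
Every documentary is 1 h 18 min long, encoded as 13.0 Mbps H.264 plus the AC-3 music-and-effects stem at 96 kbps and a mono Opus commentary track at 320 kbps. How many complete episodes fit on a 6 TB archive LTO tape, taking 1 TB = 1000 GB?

764

1 h 18 min = 78 min = 4680 s
Audio total: 96 + 320 = 416 kbps = 0.416 Mbps.
Total bitrate: 13.416 Mbps.
Per item: 13.416 Mbps × 4680 s = 62,787 Mb = 7,848 MB.
Capacity: 6 TB = 48,000,000 Mb; 764.49 items → 764 complete.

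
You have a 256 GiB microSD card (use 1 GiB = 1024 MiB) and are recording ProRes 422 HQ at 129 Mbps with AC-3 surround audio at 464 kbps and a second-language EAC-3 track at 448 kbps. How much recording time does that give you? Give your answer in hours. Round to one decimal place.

Audio total: 464 + 448 = 912 kbps = 0.912 Mbps.
Total bitrate: 129 + 0.912 = 129.912 Mbps.
Capacity: 256 GiB = 2,199,023 Mb.
Recording time: 2,199,023 / 129.912 = 16,927 s ≈ 4.70 hours.

4.7 hours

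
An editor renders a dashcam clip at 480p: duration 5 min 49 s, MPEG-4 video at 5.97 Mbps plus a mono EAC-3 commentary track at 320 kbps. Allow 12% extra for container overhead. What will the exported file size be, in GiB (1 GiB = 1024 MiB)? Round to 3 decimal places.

5 min 49 s = 349 s
Audio: 320 kbps = 0.320 Mbps.
Total bitrate: 5.97 + 0.320 = 6.290 Mbps.
Stream data: 6.290 Mbps × 349 s = 2195.2 Mb.
With 12% container overhead: ×1.12.
2,459 Mb = 307,329,400 bytes ÷ 1,073,741,824 = 0.2862 GiB.

0.286 GiB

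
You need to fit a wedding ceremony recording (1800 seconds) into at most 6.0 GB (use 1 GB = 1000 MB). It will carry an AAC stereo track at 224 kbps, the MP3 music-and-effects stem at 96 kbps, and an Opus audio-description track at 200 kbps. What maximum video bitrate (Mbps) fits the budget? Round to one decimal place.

Budget: 6.0 GB = 48000.0 Mb.
Total bitrate budget: 48000.0 Mb / 1800 s = 26.667 Mbps.
Audio total: 224 + 96 + 200 = 520 kbps = 0.520 Mbps.
Video: 26.667 − 0.520 = 26.147 Mbps.

26.1 Mbps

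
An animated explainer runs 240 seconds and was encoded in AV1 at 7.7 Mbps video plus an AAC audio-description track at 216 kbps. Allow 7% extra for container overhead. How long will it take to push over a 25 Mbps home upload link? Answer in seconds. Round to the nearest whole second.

81 seconds

Audio: 216 kbps = 0.216 Mbps.
Total bitrate: 7.916 Mbps.
File: 7.916 Mbps × 240 s = 1899.8 Mb.
With 7% container overhead: ×1.07. → 2032.8 Mb.
At 25 Mbps: 2032.8 / 25 = 81.3 s ≈ 81.3 seconds.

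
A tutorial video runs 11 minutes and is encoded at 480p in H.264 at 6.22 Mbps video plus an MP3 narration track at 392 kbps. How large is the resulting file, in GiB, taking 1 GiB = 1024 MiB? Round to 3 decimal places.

11 min = 660 s
Audio: 392 kbps = 0.392 Mbps.
Total bitrate: 6.22 + 0.392 = 6.612 Mbps.
Stream data: 6.612 Mbps × 660 s = 4363.9 Mb.
4,364 Mb = 545,490,000 bytes ÷ 1,073,741,824 = 0.508 GiB.

0.508 GiB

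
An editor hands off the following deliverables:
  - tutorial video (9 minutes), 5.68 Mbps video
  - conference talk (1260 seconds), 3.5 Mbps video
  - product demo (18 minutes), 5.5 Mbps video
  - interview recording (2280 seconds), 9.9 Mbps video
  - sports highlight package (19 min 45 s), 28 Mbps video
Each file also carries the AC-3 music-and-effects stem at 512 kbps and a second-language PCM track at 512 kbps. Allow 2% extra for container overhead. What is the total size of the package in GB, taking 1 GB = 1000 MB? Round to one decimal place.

9.6 GB

Audio total: 512 + 512 = 1024 kbps = 1.024 Mbps.
tutorial video: 6.704 Mbps × 540 s × 1.02 = 3692.6 Mb
conference talk: 4.524 Mbps × 1260 s × 1.02 = 5814.2 Mb
product demo: 6.524 Mbps × 1080 s × 1.02 = 7186.8 Mb
interview recording: 10.924 Mbps × 2280 s × 1.02 = 25404.9 Mb
sports highlight package: 29.024 Mbps × 1185 s × 1.02 = 35081.3 Mb
Total: 77179.8 Mb = 9647.5 MB.
= 9.647 GB.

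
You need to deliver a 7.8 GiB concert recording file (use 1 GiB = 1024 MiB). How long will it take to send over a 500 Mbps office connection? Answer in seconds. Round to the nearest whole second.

134 seconds

File: 7.8 GiB = 67001.5 Mb.
At 500 Mbps: 67001.5 / 500 = 134.0 s ≈ 134 seconds.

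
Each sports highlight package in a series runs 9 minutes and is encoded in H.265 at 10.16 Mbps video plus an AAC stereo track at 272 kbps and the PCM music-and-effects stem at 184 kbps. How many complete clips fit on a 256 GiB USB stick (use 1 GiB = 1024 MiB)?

9 min = 540 s
Audio total: 272 + 184 = 456 kbps = 0.456 Mbps.
Total bitrate: 10.616 Mbps.
Per item: 10.616 Mbps × 540 s = 5,733 Mb = 716.6 MB.
Capacity: 256 GiB = 2,199,023 Mb; 383.60 items → 383 complete.

383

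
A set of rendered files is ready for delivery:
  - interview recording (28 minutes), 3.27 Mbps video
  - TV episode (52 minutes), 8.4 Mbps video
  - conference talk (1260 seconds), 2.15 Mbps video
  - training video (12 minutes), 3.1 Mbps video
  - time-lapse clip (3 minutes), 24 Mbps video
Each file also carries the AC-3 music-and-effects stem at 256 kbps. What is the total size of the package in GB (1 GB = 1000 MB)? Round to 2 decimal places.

Audio: 256 kbps = 0.256 Mbps.
interview recording: 3.526 Mbps × 1680 s = 5923.7 Mb
TV episode: 8.656 Mbps × 3120 s = 27006.7 Mb
conference talk: 2.406 Mbps × 1260 s = 3031.6 Mb
training video: 3.356 Mbps × 720 s = 2416.3 Mb
time-lapse clip: 24.256 Mbps × 180 s = 4366.1 Mb
Total: 42744.4 Mb = 5343.0 MB.
= 5.343 GB.

5.34 GB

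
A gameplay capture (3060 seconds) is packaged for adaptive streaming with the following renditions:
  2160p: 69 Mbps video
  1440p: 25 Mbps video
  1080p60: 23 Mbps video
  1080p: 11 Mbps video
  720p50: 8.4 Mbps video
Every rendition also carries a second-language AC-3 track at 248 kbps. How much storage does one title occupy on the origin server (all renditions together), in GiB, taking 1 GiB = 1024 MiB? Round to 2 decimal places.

49.03 GiB

Audio: 248 kbps = 0.248 Mbps.
Sum of rendition bitrates: (69+0.248) + (25+0.248) + (23+0.248) + (11+0.248) + (8.4+0.248) = 137.640 Mbps.
× 3060 s = 421,178 Mb = 52,647 MB = 49.03 GiB.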